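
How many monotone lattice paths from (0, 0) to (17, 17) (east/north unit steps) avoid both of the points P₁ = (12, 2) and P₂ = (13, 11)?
Number of paths = 1808196216

Inclusion–exclusion. Total paths: C(34, 17) = 2333606220. Through P₁: C(14, 12)·C(20, 5) = 1410864. Through P₂: C(24, 13)·C(10, 4) = 524190240. Since P₁ is strictly southwest of P₂, a monotone path through both must visit P₁ then P₂; paths through both = C(14, 12)·C(10, 1)·C(10, 4) = 191100. Avoid both = 2333606220 − 1410864 − 524190240 + 191100 = 1808196216.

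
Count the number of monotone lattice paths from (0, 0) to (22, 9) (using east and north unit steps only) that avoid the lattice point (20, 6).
Number of paths = 17857775

Total paths from (0, 0) to (22, 9): C(31, 22) = 20160075. Paths through (20, 6): (paths (0, 0) → (20, 6)) × (paths (20, 6) → (22, 9)) = C(26, 20) · C(5, 2) = 230230 · 10 = 2302300. Avoidance count = 20160075 − 2302300 = 17857775.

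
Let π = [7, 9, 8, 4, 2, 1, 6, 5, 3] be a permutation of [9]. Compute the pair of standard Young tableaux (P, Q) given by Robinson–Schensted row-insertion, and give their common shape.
P = [1, 3] / [2, 5] / [4, 6] / [7, 8] / [9];  Q = [1, 2] / [3, 7] / [4, 8] / [5, 9] / [6];  common shape = (2, 2, 2, 2, 1)

Row-insert the values π_1, π_2, … into P one at a time, bumping the leftmost entry strictly greater than the inserted value down to the next row. The recording tableau Q records, in position (i, j), the step at which that cell was added to P.
  Insert 7 (step 1): P = [7];  Q = [1]
  Insert 9 (step 2): P = [7, 9];  Q = [1, 2]
  Insert 8 (step 3): P = [7, 8] / [9];  Q = [1, 2] / [3]
  Insert 4 (step 4): P = [4, 8] / [7] / [9];  Q = [1, 2] / [3] / [4]
  Insert 2 (step 5): P = [2, 8] / [4] / [7] / [9];  Q = [1, 2] / [3] / [4] / [5]
  Insert 1 (step 6): P = [1, 8] / [2] / [4] / [7] / [9];  Q = [1, 2] / [3] / [4] / [5] / [6]
  Insert 6 (step 7): P = [1, 6] / [2, 8] / [4] / [7] / [9];  Q = [1, 2] / [3, 7] / [4] / [5] / [6]
  Insert 5 (step 8): P = [1, 5] / [2, 6] / [4, 8] / [7] / [9];  Q = [1, 2] / [3, 7] / [4, 8] / [5] / [6]
  Insert 3 (step 9): P = [1, 3] / [2, 5] / [4, 6] / [7, 8] / [9];  Q = [1, 2] / [3, 7] / [4, 8] / [5, 9] / [6]
Final shape: (2, 2, 2, 2, 1).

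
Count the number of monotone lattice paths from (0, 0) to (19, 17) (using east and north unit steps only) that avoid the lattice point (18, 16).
Number of paths = 4189573740

Total paths from (0, 0) to (19, 17): C(36, 19) = 8597496600. Paths through (18, 16): (paths (0, 0) → (18, 16)) × (paths (18, 16) → (19, 17)) = C(34, 18) · C(2, 1) = 2203961430 · 2 = 4407922860. Avoidance count = 8597496600 − 4407922860 = 4189573740.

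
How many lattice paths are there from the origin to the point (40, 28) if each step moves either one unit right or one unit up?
Number of paths = 9969468706125227992

A monotone lattice path from (0, 0) to (40, 28) consists of 40 east steps and 28 north steps in some order, so it is determined by which 40 of the 68 steps are east. The count is C(68, 40) = 9969468706125227992.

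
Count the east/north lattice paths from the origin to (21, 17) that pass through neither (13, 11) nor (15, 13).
Number of paths = 16567510788

Inclusion–exclusion. Total paths: C(38, 21) = 28781143380. Through P₁: C(24, 13)·C(14, 8) = 7495920432. Through P₂: C(28, 15)·C(10, 6) = 7862853600. Since P₁ is strictly southwest of P₂, a monotone path through both must visit P₁ then P₂; paths through both = C(24, 13)·C(4, 2)·C(10, 6) = 3145141440. Avoid both = 28781143380 − 7495920432 − 7862853600 + 3145141440 = 16567510788.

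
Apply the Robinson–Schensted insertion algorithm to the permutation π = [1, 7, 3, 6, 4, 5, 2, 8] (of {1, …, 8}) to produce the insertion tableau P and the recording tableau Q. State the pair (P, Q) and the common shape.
P = [1, 2, 4, 5, 8] / [3] / [6] / [7];  Q = [1, 2, 4, 6, 8] / [3] / [5] / [7];  common shape = (5, 1, 1, 1)

Row-insert the values π_1, π_2, … into P one at a time, bumping the leftmost entry strictly greater than the inserted value down to the next row. The recording tableau Q records, in position (i, j), the step at which that cell was added to P.
  Insert 1 (step 1): P = [1];  Q = [1]
  Insert 7 (step 2): P = [1, 7];  Q = [1, 2]
  Insert 3 (step 3): P = [1, 3] / [7];  Q = [1, 2] / [3]
  Insert 6 (step 4): P = [1, 3, 6] / [7];  Q = [1, 2, 4] / [3]
  Insert 4 (step 5): P = [1, 3, 4] / [6] / [7];  Q = [1, 2, 4] / [3] / [5]
  Insert 5 (step 6): P = [1, 3, 4, 5] / [6] / [7];  Q = [1, 2, 4, 6] / [3] / [5]
  Insert 2 (step 7): P = [1, 2, 4, 5] / [3] / [6] / [7];  Q = [1, 2, 4, 6] / [3] / [5] / [7]
  Insert 8 (step 8): P = [1, 2, 4, 5, 8] / [3] / [6] / [7];  Q = [1, 2, 4, 6, 8] / [3] / [5] / [7]
Final shape: (5, 1, 1, 1).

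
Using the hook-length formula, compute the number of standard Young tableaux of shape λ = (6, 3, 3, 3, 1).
# SYT of shape (6, 3, 3, 3, 1) = 360360

Hook-length formula: f^λ = n! / Π hook(c), product over all cells c of the Young diagram. For λ = (6, 3, 3, 3, 1), n = 16 boxes. Hook lengths by row (left-to-right, top-to-bottom): [10, 8, 7, 3, 2, 1]; [6, 4, 3]; [5, 3, 2]; [4, 2, 1]; [1]. Product of hooks = 58060800. So f^λ = 16! / 58060800 = 20922789888000 / 58060800 = 360360.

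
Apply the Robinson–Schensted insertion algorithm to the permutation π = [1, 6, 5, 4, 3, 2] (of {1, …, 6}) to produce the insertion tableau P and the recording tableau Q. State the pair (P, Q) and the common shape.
P = [1, 2] / [3] / [4] / [5] / [6];  Q = [1, 2] / [3] / [4] / [5] / [6];  common shape = (2, 1, 1, 1, 1)

Row-insert the values π_1, π_2, … into P one at a time, bumping the leftmost entry strictly greater than the inserted value down to the next row. The recording tableau Q records, in position (i, j), the step at which that cell was added to P.
  Insert 1 (step 1): P = [1];  Q = [1]
  Insert 6 (step 2): P = [1, 6];  Q = [1, 2]
  Insert 5 (step 3): P = [1, 5] / [6];  Q = [1, 2] / [3]
  Insert 4 (step 4): P = [1, 4] / [5] / [6];  Q = [1, 2] / [3] / [4]
  Insert 3 (step 5): P = [1, 3] / [4] / [5] / [6];  Q = [1, 2] / [3] / [4] / [5]
  Insert 2 (step 6): P = [1, 2] / [3] / [4] / [5] / [6];  Q = [1, 2] / [3] / [4] / [5] / [6]
Final shape: (2, 1, 1, 1, 1).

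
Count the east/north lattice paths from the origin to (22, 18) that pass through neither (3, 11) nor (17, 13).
Number of paths = 82972347760

Inclusion–exclusion. Total paths: C(40, 22) = 113380261800. Through P₁: C(14, 3)·C(26, 19) = 239439200. Through P₂: C(30, 17)·C(10, 5) = 30179482200. Since P₁ is strictly southwest of P₂, a monotone path through both must visit P₁ then P₂; paths through both = C(14, 3)·C(16, 14)·C(10, 5) = 11007360. Avoid both = 113380261800 − 239439200 − 30179482200 + 11007360 = 82972347760.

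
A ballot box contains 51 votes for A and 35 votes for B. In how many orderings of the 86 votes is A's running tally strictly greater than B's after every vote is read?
Strict-lead orderings = 281219339352656789592768

Total orderings of the 86 votes with 51 for A: C(86, 51) = 1511553949020530244061128. By the Bertrand ballot formula (Cycle Lemma / reflection principle), the number of orderings in which A is strictly ahead of B throughout is (p − q)/(p + q) · C(p + q, p) = (51 − 35)/(51 + 35) · 1511553949020530244061128 = 281219339352656789592768.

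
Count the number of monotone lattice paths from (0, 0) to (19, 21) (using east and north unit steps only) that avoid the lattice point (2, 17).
Number of paths = 131281384965

Total paths from (0, 0) to (19, 21): C(40, 19) = 131282408400. Paths through (2, 17): (paths (0, 0) → (2, 17)) × (paths (2, 17) → (19, 21)) = C(19, 2) · C(21, 17) = 171 · 5985 = 1023435. Avoidance count = 131282408400 − 1023435 = 131281384965.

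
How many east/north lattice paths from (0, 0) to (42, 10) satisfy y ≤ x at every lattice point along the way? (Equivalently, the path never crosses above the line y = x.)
Number of paths = 12140948820

By the reflection principle (André's argument), the number of monotone paths to (42, 10) with n ≤ m that never go above y = x is C(52, 42) − C(52, 43) = 15820024220 − 3679075400 = 12140948820.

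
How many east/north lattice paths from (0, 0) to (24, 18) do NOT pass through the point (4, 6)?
Number of paths = 306280624650

Total paths from (0, 0) to (24, 18): C(42, 24) = 353697121050. Paths through (4, 6): (paths (0, 0) → (4, 6)) × (paths (4, 6) → (24, 18)) = C(10, 4) · C(32, 20) = 210 · 225792840 = 47416496400. Avoidance count = 353697121050 − 47416496400 = 306280624650.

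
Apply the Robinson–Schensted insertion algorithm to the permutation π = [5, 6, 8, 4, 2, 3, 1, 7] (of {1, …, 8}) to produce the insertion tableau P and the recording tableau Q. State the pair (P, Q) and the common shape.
P = [1, 3, 7] / [2, 6, 8] / [4] / [5];  Q = [1, 2, 3] / [4, 6, 8] / [5] / [7];  common shape = (3, 3, 1, 1)

Row-insert the values π_1, π_2, … into P one at a time, bumping the leftmost entry strictly greater than the inserted value down to the next row. The recording tableau Q records, in position (i, j), the step at which that cell was added to P.
  Insert 5 (step 1): P = [5];  Q = [1]
  Insert 6 (step 2): P = [5, 6];  Q = [1, 2]
  Insert 8 (step 3): P = [5, 6, 8];  Q = [1, 2, 3]
  Insert 4 (step 4): P = [4, 6, 8] / [5];  Q = [1, 2, 3] / [4]
  Insert 2 (step 5): P = [2, 6, 8] / [4] / [5];  Q = [1, 2, 3] / [4] / [5]
  Insert 3 (step 6): P = [2, 3, 8] / [4, 6] / [5];  Q = [1, 2, 3] / [4, 6] / [5]
  Insert 1 (step 7): P = [1, 3, 8] / [2, 6] / [4] / [5];  Q = [1, 2, 3] / [4, 6] / [5] / [7]
  Insert 7 (step 8): P = [1, 3, 7] / [2, 6, 8] / [4] / [5];  Q = [1, 2, 3] / [4, 6, 8] / [5] / [7]
Final shape: (3, 3, 1, 1).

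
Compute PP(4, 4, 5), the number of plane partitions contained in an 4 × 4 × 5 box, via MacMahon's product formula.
PP(4, 4, 5) = 1646568

Evaluate the triple product over i = 1..4, j = 1..4, k = 1..5. The factors are (2/1) · (3/2) · (4/3) · (5/4) · (6/5) · (3/2) · (4/3) · (5/4) · … (80 factors total). The numerators and denominators telescope so the product is an integer; carrying out the multiplication exactly gives PP(4, 4, 5) = 1646568.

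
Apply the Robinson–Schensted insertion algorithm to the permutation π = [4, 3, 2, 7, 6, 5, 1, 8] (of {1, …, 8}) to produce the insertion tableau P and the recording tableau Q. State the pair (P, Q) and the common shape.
P = [1, 5, 8] / [2, 6] / [3, 7] / [4];  Q = [1, 4, 8] / [2, 5] / [3, 6] / [7];  common shape = (3, 2, 2, 1)

Row-insert the values π_1, π_2, … into P one at a time, bumping the leftmost entry strictly greater than the inserted value down to the next row. The recording tableau Q records, in position (i, j), the step at which that cell was added to P.
  Insert 4 (step 1): P = [4];  Q = [1]
  Insert 3 (step 2): P = [3] / [4];  Q = [1] / [2]
  Insert 2 (step 3): P = [2] / [3] / [4];  Q = [1] / [2] / [3]
  Insert 7 (step 4): P = [2, 7] / [3] / [4];  Q = [1, 4] / [2] / [3]
  Insert 6 (step 5): P = [2, 6] / [3, 7] / [4];  Q = [1, 4] / [2, 5] / [3]
  Insert 5 (step 6): P = [2, 5] / [3, 6] / [4, 7];  Q = [1, 4] / [2, 5] / [3, 6]
  Insert 1 (step 7): P = [1, 5] / [2, 6] / [3, 7] / [4];  Q = [1, 4] / [2, 5] / [3, 6] / [7]
  Insert 8 (step 8): P = [1, 5, 8] / [2, 6] / [3, 7] / [4];  Q = [1, 4, 8] / [2, 5] / [3, 6] / [7]
Final shape: (3, 2, 2, 1).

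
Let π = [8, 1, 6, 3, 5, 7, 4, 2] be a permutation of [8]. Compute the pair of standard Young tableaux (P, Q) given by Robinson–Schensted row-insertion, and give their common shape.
P = [1, 2, 4, 7] / [3] / [5] / [6] / [8];  Q = [1, 3, 5, 6] / [2] / [4] / [7] / [8];  common shape = (4, 1, 1, 1, 1)

Row-insert the values π_1, π_2, … into P one at a time, bumping the leftmost entry strictly greater than the inserted value down to the next row. The recording tableau Q records, in position (i, j), the step at which that cell was added to P.
  Insert 8 (step 1): P = [8];  Q = [1]
  Insert 1 (step 2): P = [1] / [8];  Q = [1] / [2]
  Insert 6 (step 3): P = [1, 6] / [8];  Q = [1, 3] / [2]
  Insert 3 (step 4): P = [1, 3] / [6] / [8];  Q = [1, 3] / [2] / [4]
  Insert 5 (step 5): P = [1, 3, 5] / [6] / [8];  Q = [1, 3, 5] / [2] / [4]
  Insert 7 (step 6): P = [1, 3, 5, 7] / [6] / [8];  Q = [1, 3, 5, 6] / [2] / [4]
  Insert 4 (step 7): P = [1, 3, 4, 7] / [5] / [6] / [8];  Q = [1, 3, 5, 6] / [2] / [4] / [7]
  Insert 2 (step 8): P = [1, 2, 4, 7] / [3] / [5] / [6] / [8];  Q = [1, 3, 5, 6] / [2] / [4] / [7] / [8]
Final shape: (4, 1, 1, 1, 1).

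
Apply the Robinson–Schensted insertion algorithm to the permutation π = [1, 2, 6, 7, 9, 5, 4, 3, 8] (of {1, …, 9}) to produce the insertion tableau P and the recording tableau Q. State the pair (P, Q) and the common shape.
P = [1, 2, 3, 7, 8] / [4, 9] / [5] / [6];  Q = [1, 2, 3, 4, 5] / [6, 9] / [7] / [8];  common shape = (5, 2, 1, 1)

Row-insert the values π_1, π_2, … into P one at a time, bumping the leftmost entry strictly greater than the inserted value down to the next row. The recording tableau Q records, in position (i, j), the step at which that cell was added to P.
  Insert 1 (step 1): P = [1];  Q = [1]
  Insert 2 (step 2): P = [1, 2];  Q = [1, 2]
  Insert 6 (step 3): P = [1, 2, 6];  Q = [1, 2, 3]
  Insert 7 (step 4): P = [1, 2, 6, 7];  Q = [1, 2, 3, 4]
  Insert 9 (step 5): P = [1, 2, 6, 7, 9];  Q = [1, 2, 3, 4, 5]
  Insert 5 (step 6): P = [1, 2, 5, 7, 9] / [6];  Q = [1, 2, 3, 4, 5] / [6]
  Insert 4 (step 7): P = [1, 2, 4, 7, 9] / [5] / [6];  Q = [1, 2, 3, 4, 5] / [6] / [7]
  Insert 3 (step 8): P = [1, 2, 3, 7, 9] / [4] / [5] / [6];  Q = [1, 2, 3, 4, 5] / [6] / [7] / [8]
  Insert 8 (step 9): P = [1, 2, 3, 7, 8] / [4, 9] / [5] / [6];  Q = [1, 2, 3, 4, 5] / [6, 9] / [7] / [8]
Final shape: (5, 2, 1, 1).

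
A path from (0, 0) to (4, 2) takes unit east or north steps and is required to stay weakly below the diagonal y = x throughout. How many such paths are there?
Number of paths = 9

By the reflection principle (André's argument), the number of monotone paths to (4, 2) with n ≤ m that never go above y = x is C(6, 4) − C(6, 5) = 15 − 6 = 9.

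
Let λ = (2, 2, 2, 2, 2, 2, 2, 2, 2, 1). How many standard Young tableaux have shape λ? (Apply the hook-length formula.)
# SYT of shape (2, 2, 2, 2, 2, 2, 2, 2, 2, 1) = 16796

Hook-length formula: f^λ = n! / Π hook(c), product over all cells c of the Young diagram. For λ = (2, 2, 2, 2, 2, 2, 2, 2, 2, 1), n = 19 boxes. Hook lengths by row (left-to-right, top-to-bottom): [11, 9]; [10, 8]; [9, 7]; [8, 6]; [7, 5]; [6, 4]; [5, 3]; [4, 2]; [3, 1]; [1]. Product of hooks = 7242504192000. So f^λ = 19! / 7242504192000 = 121645100408832000 / 7242504192000 = 16796.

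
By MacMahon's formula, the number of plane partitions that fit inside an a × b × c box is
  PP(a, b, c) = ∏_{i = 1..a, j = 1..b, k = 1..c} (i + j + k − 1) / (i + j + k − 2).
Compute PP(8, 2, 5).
PP(8, 2, 5) = 429429

Evaluate the triple product over i = 1..8, j = 1..2, k = 1..5. The factors are (2/1) · (3/2) · (4/3) · (5/4) · (6/5) · (3/2) · (4/3) · (5/4) · … (80 factors total). The numerators and denominators telescope so the product is an integer; carrying out the multiplication exactly gives PP(8, 2, 5) = 429429.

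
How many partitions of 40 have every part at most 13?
p(40, parts ≤ 13) = 25971

Use the recurrence p(n, m) = p(n, m−1) + p(n−m, m): either the largest part is < m (count p(n, m−1)) or the largest part is exactly m (remove one copy of m, count p(n−m, m)). With p(0, ·) = 1 this gives p(40, parts ≤ 13) = 25971. (By conjugating Young diagrams, this also counts partitions of 40 into at most 13 parts.)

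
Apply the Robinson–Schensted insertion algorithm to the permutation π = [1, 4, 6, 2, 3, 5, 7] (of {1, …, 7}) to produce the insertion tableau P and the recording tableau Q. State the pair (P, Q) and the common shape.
P = [1, 2, 3, 5, 7] / [4, 6];  Q = [1, 2, 3, 6, 7] / [4, 5];  common shape = (5, 2)

Row-insert the values π_1, π_2, … into P one at a time, bumping the leftmost entry strictly greater than the inserted value down to the next row. The recording tableau Q records, in position (i, j), the step at which that cell was added to P.
  Insert 1 (step 1): P = [1];  Q = [1]
  Insert 4 (step 2): P = [1, 4];  Q = [1, 2]
  Insert 6 (step 3): P = [1, 4, 6];  Q = [1, 2, 3]
  Insert 2 (step 4): P = [1, 2, 6] / [4];  Q = [1, 2, 3] / [4]
  Insert 3 (step 5): P = [1, 2, 3] / [4, 6];  Q = [1, 2, 3] / [4, 5]
  Insert 5 (step 6): P = [1, 2, 3, 5] / [4, 6];  Q = [1, 2, 3, 6] / [4, 5]
  Insert 7 (step 7): P = [1, 2, 3, 5, 7] / [4, 6];  Q = [1, 2, 3, 6, 7] / [4, 5]
Final shape: (5, 2).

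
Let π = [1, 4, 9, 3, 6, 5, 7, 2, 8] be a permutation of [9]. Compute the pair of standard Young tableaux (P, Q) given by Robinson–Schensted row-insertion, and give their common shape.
P = [1, 2, 5, 7, 8] / [3, 6] / [4] / [9];  Q = [1, 2, 3, 7, 9] / [4, 5] / [6] / [8];  common shape = (5, 2, 1, 1)

Row-insert the values π_1, π_2, … into P one at a time, bumping the leftmost entry strictly greater than the inserted value down to the next row. The recording tableau Q records, in position (i, j), the step at which that cell was added to P.
  Insert 1 (step 1): P = [1];  Q = [1]
  Insert 4 (step 2): P = [1, 4];  Q = [1, 2]
  Insert 9 (step 3): P = [1, 4, 9];  Q = [1, 2, 3]
  Insert 3 (step 4): P = [1, 3, 9] / [4];  Q = [1, 2, 3] / [4]
  Insert 6 (step 5): P = [1, 3, 6] / [4, 9];  Q = [1, 2, 3] / [4, 5]
  Insert 5 (step 6): P = [1, 3, 5] / [4, 6] / [9];  Q = [1, 2, 3] / [4, 5] / [6]
  Insert 7 (step 7): P = [1, 3, 5, 7] / [4, 6] / [9];  Q = [1, 2, 3, 7] / [4, 5] / [6]
  Insert 2 (step 8): P = [1, 2, 5, 7] / [3, 6] / [4] / [9];  Q = [1, 2, 3, 7] / [4, 5] / [6] / [8]
  Insert 8 (step 9): P = [1, 2, 5, 7, 8] / [3, 6] / [4] / [9];  Q = [1, 2, 3, 7, 9] / [4, 5] / [6] / [8]
Final shape: (5, 2, 1, 1).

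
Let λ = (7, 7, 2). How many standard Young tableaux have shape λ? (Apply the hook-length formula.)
# SYT of shape (7, 7, 2) = 30030

Hook-length formula: f^λ = n! / Π hook(c), product over all cells c of the Young diagram. For λ = (7, 7, 2), n = 16 boxes. Hook lengths by row (left-to-right, top-to-bottom): [9, 8, 6, 5, 4, 3, 2]; [8, 7, 5, 4, 3, 2, 1]; [2, 1]. Product of hooks = 696729600. So f^λ = 16! / 696729600 = 20922789888000 / 696729600 = 30030.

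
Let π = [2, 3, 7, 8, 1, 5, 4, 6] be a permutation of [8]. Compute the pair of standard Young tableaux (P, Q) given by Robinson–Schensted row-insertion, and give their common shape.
P = [1, 3, 4, 6] / [2, 5, 8] / [7];  Q = [1, 2, 3, 4] / [5, 6, 8] / [7];  common shape = (4, 3, 1)

Row-insert the values π_1, π_2, … into P one at a time, bumping the leftmost entry strictly greater than the inserted value down to the next row. The recording tableau Q records, in position (i, j), the step at which that cell was added to P.
  Insert 2 (step 1): P = [2];  Q = [1]
  Insert 3 (step 2): P = [2, 3];  Q = [1, 2]
  Insert 7 (step 3): P = [2, 3, 7];  Q = [1, 2, 3]
  Insert 8 (step 4): P = [2, 3, 7, 8];  Q = [1, 2, 3, 4]
  Insert 1 (step 5): P = [1, 3, 7, 8] / [2];  Q = [1, 2, 3, 4] / [5]
  Insert 5 (step 6): P = [1, 3, 5, 8] / [2, 7];  Q = [1, 2, 3, 4] / [5, 6]
  Insert 4 (step 7): P = [1, 3, 4, 8] / [2, 5] / [7];  Q = [1, 2, 3, 4] / [5, 6] / [7]
  Insert 6 (step 8): P = [1, 3, 4, 6] / [2, 5, 8] / [7];  Q = [1, 2, 3, 4] / [5, 6, 8] / [7]
Final shape: (4, 3, 1).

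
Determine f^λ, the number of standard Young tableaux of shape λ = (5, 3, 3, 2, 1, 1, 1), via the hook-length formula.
# SYT of shape (5, 3, 3, 2, 1, 1, 1) = 673920

Hook-length formula: f^λ = n! / Π hook(c), product over all cells c of the Young diagram. For λ = (5, 3, 3, 2, 1, 1, 1), n = 16 boxes. Hook lengths by row (left-to-right, top-to-bottom): [11, 7, 5, 2, 1]; [8, 4, 2]; [7, 3, 1]; [5, 1]; [3]; [2]; [1]. Product of hooks = 31046400. So f^λ = 16! / 31046400 = 20922789888000 / 31046400 = 673920.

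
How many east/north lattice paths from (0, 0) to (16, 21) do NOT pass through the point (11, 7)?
Number of paths = 12505725198

Total paths from (0, 0) to (16, 21): C(37, 16) = 12875774670. Paths through (11, 7): (paths (0, 0) → (11, 7)) × (paths (11, 7) → (16, 21)) = C(18, 11) · C(19, 5) = 31824 · 11628 = 370049472. Avoidance count = 12875774670 − 370049472 = 12505725198.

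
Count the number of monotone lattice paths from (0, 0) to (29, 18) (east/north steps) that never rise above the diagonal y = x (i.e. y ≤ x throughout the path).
Number of paths = 1827459250276

By the reflection principle (André's argument), the number of monotone paths to (29, 18) with n ≤ m that never go above y = x is C(47, 29) − C(47, 30) = 4568648125690 − 2741188875414 = 1827459250276.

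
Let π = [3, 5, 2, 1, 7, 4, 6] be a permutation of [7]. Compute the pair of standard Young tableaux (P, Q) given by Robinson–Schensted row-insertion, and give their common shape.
P = [1, 4, 6] / [2, 5, 7] / [3];  Q = [1, 2, 5] / [3, 6, 7] / [4];  common shape = (3, 3, 1)

Row-insert the values π_1, π_2, … into P one at a time, bumping the leftmost entry strictly greater than the inserted value down to the next row. The recording tableau Q records, in position (i, j), the step at which that cell was added to P.
  Insert 3 (step 1): P = [3];  Q = [1]
  Insert 5 (step 2): P = [3, 5];  Q = [1, 2]
  Insert 2 (step 3): P = [2, 5] / [3];  Q = [1, 2] / [3]
  Insert 1 (step 4): P = [1, 5] / [2] / [3];  Q = [1, 2] / [3] / [4]
  Insert 7 (step 5): P = [1, 5, 7] / [2] / [3];  Q = [1, 2, 5] / [3] / [4]
  Insert 4 (step 6): P = [1, 4, 7] / [2, 5] / [3];  Q = [1, 2, 5] / [3, 6] / [4]
  Insert 6 (step 7): P = [1, 4, 6] / [2, 5, 7] / [3];  Q = [1, 2, 5] / [3, 6, 7] / [4]
Final shape: (3, 3, 1).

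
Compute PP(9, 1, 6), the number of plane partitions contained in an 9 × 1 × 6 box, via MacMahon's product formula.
PP(9, 1, 6) = 5005

Evaluate the triple product over i = 1..9, j = 1..1, k = 1..6. The factors are (2/1) · (3/2) · (4/3) · (5/4) · (6/5) · (7/6) · (3/2) · (4/3) · … (54 factors total). The numerators and denominators telescope so the product is an integer; carrying out the multiplication exactly gives PP(9, 1, 6) = 5005.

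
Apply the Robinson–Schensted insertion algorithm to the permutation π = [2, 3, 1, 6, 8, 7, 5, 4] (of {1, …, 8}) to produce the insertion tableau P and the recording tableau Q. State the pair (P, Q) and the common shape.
P = [1, 3, 4, 7] / [2, 5] / [6] / [8];  Q = [1, 2, 4, 5] / [3, 6] / [7] / [8];  common shape = (4, 2, 1, 1)

Row-insert the values π_1, π_2, … into P one at a time, bumping the leftmost entry strictly greater than the inserted value down to the next row. The recording tableau Q records, in position (i, j), the step at which that cell was added to P.
  Insert 2 (step 1): P = [2];  Q = [1]
  Insert 3 (step 2): P = [2, 3];  Q = [1, 2]
  Insert 1 (step 3): P = [1, 3] / [2];  Q = [1, 2] / [3]
  Insert 6 (step 4): P = [1, 3, 6] / [2];  Q = [1, 2, 4] / [3]
  Insert 8 (step 5): P = [1, 3, 6, 8] / [2];  Q = [1, 2, 4, 5] / [3]
  Insert 7 (step 6): P = [1, 3, 6, 7] / [2, 8];  Q = [1, 2, 4, 5] / [3, 6]
  Insert 5 (step 7): P = [1, 3, 5, 7] / [2, 6] / [8];  Q = [1, 2, 4, 5] / [3, 6] / [7]
  Insert 4 (step 8): P = [1, 3, 4, 7] / [2, 5] / [6] / [8];  Q = [1, 2, 4, 5] / [3, 6] / [7] / [8]
Final shape: (4, 2, 1, 1).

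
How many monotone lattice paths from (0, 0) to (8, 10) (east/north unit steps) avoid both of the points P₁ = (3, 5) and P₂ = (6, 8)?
Number of paths = 18348

Inclusion–exclusion. Total paths: C(18, 8) = 43758. Through P₁: C(8, 3)·C(10, 5) = 14112. Through P₂: C(14, 6)·C(4, 2) = 18018. Since P₁ is strictly southwest of P₂, a monotone path through both must visit P₁ then P₂; paths through both = C(8, 3)·C(6, 3)·C(4, 2) = 6720. Avoid both = 43758 − 14112 − 18018 + 6720 = 18348.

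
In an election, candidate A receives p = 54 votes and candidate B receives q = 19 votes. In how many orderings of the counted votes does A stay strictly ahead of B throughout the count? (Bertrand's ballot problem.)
Strict-lead orderings = 76322270620811600

Total orderings of the 73 votes with 54 for A: C(73, 54) = 159186450151978480. By the Bertrand ballot formula (Cycle Lemma / reflection principle), the number of orderings in which A is strictly ahead of B throughout is (p − q)/(p + q) · C(p + q, p) = (54 − 19)/(54 + 19) · 159186450151978480 = 76322270620811600.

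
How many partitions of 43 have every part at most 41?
p(43, parts ≤ 41) = 63259

Use the recurrence p(n, m) = p(n, m−1) + p(n−m, m): either the largest part is < m (count p(n, m−1)) or the largest part is exactly m (remove one copy of m, count p(n−m, m)). With p(0, ·) = 1 this gives p(43, parts ≤ 41) = 63259. (By conjugating Young diagrams, this also counts partitions of 43 into at most 41 parts.)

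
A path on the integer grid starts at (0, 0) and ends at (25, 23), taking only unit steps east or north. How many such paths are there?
Number of paths = 30957699535776

A monotone lattice path from (0, 0) to (25, 23) consists of 25 east steps and 23 north steps in some order, so it is determined by which 25 of the 48 steps are east. The count is C(48, 25) = 30957699535776.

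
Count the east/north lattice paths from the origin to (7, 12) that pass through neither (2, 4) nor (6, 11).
Number of paths = 16231

Inclusion–exclusion. Total paths: C(19, 7) = 50388. Through P₁: C(6, 2)·C(13, 5) = 19305. Through P₂: C(17, 6)·C(2, 1) = 24752. Since P₁ is strictly southwest of P₂, a monotone path through both must visit P₁ then P₂; paths through both = C(6, 2)·C(11, 4)·C(2, 1) = 9900. Avoid both = 50388 − 19305 − 24752 + 9900 = 16231.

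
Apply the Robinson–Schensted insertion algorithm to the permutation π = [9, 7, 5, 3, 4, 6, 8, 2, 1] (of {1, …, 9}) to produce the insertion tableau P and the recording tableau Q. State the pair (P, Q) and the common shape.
P = [1, 4, 6, 8] / [2] / [3] / [5] / [7] / [9];  Q = [1, 5, 6, 7] / [2] / [3] / [4] / [8] / [9];  common shape = (4, 1, 1, 1, 1, 1)

Row-insert the values π_1, π_2, … into P one at a time, bumping the leftmost entry strictly greater than the inserted value down to the next row. The recording tableau Q records, in position (i, j), the step at which that cell was added to P.
  Insert 9 (step 1): P = [9];  Q = [1]
  Insert 7 (step 2): P = [7] / [9];  Q = [1] / [2]
  Insert 5 (step 3): P = [5] / [7] / [9];  Q = [1] / [2] / [3]
  Insert 3 (step 4): P = [3] / [5] / [7] / [9];  Q = [1] / [2] / [3] / [4]
  Insert 4 (step 5): P = [3, 4] / [5] / [7] / [9];  Q = [1, 5] / [2] / [3] / [4]
  Insert 6 (step 6): P = [3, 4, 6] / [5] / [7] / [9];  Q = [1, 5, 6] / [2] / [3] / [4]
  Insert 8 (step 7): P = [3, 4, 6, 8] / [5] / [7] / [9];  Q = [1, 5, 6, 7] / [2] / [3] / [4]
  Insert 2 (step 8): P = [2, 4, 6, 8] / [3] / [5] / [7] / [9];  Q = [1, 5, 6, 7] / [2] / [3] / [4] / [8]
  Insert 1 (step 9): P = [1, 4, 6, 8] / [2] / [3] / [5] / [7] / [9];  Q = [1, 5, 6, 7] / [2] / [3] / [4] / [8] / [9]
Final shape: (4, 1, 1, 1, 1, 1).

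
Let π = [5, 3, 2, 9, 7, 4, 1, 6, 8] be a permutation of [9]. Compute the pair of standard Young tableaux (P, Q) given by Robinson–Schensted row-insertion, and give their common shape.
P = [1, 4, 6, 8] / [2, 7] / [3, 9] / [5];  Q = [1, 4, 8, 9] / [2, 5] / [3, 6] / [7];  common shape = (4, 2, 2, 1)

Row-insert the values π_1, π_2, … into P one at a time, bumping the leftmost entry strictly greater than the inserted value down to the next row. The recording tableau Q records, in position (i, j), the step at which that cell was added to P.
  Insert 5 (step 1): P = [5];  Q = [1]
  Insert 3 (step 2): P = [3] / [5];  Q = [1] / [2]
  Insert 2 (step 3): P = [2] / [3] / [5];  Q = [1] / [2] / [3]
  Insert 9 (step 4): P = [2, 9] / [3] / [5];  Q = [1, 4] / [2] / [3]
  Insert 7 (step 5): P = [2, 7] / [3, 9] / [5];  Q = [1, 4] / [2, 5] / [3]
  Insert 4 (step 6): P = [2, 4] / [3, 7] / [5, 9];  Q = [1, 4] / [2, 5] / [3, 6]
  Insert 1 (step 7): P = [1, 4] / [2, 7] / [3, 9] / [5];  Q = [1, 4] / [2, 5] / [3, 6] / [7]
  Insert 6 (step 8): P = [1, 4, 6] / [2, 7] / [3, 9] / [5];  Q = [1, 4, 8] / [2, 5] / [3, 6] / [7]
  Insert 8 (step 9): P = [1, 4, 6, 8] / [2, 7] / [3, 9] / [5];  Q = [1, 4, 8, 9] / [2, 5] / [3, 6] / [7]
Final shape: (4, 2, 2, 1).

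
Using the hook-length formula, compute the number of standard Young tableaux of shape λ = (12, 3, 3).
# SYT of shape (12, 3, 3) = 56100

Hook-length formula: f^λ = n! / Π hook(c), product over all cells c of the Young diagram. For λ = (12, 3, 3), n = 18 boxes. Hook lengths by row (left-to-right, top-to-bottom): [14, 13, 12, 9, 8, 7, 6, 5, 4, 3, 2, 1]; [4, 3, 2]; [3, 2, 1]. Product of hooks = 114124308480. So f^λ = 18! / 114124308480 = 6402373705728000 / 114124308480 = 56100.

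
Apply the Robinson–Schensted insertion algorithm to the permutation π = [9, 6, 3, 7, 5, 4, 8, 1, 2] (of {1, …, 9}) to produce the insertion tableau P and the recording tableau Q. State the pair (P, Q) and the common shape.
P = [1, 2, 8] / [3, 4] / [5, 7] / [6] / [9];  Q = [1, 4, 7] / [2, 5] / [3, 9] / [6] / [8];  common shape = (3, 2, 2, 1, 1)

Row-insert the values π_1, π_2, … into P one at a time, bumping the leftmost entry strictly greater than the inserted value down to the next row. The recording tableau Q records, in position (i, j), the step at which that cell was added to P.
  Insert 9 (step 1): P = [9];  Q = [1]
  Insert 6 (step 2): P = [6] / [9];  Q = [1] / [2]
  Insert 3 (step 3): P = [3] / [6] / [9];  Q = [1] / [2] / [3]
  Insert 7 (step 4): P = [3, 7] / [6] / [9];  Q = [1, 4] / [2] / [3]
  Insert 5 (step 5): P = [3, 5] / [6, 7] / [9];  Q = [1, 4] / [2, 5] / [3]
  Insert 4 (step 6): P = [3, 4] / [5, 7] / [6] / [9];  Q = [1, 4] / [2, 5] / [3] / [6]
  Insert 8 (step 7): P = [3, 4, 8] / [5, 7] / [6] / [9];  Q = [1, 4, 7] / [2, 5] / [3] / [6]
  Insert 1 (step 8): P = [1, 4, 8] / [3, 7] / [5] / [6] / [9];  Q = [1, 4, 7] / [2, 5] / [3] / [6] / [8]
  Insert 2 (step 9): P = [1, 2, 8] / [3, 4] / [5, 7] / [6] / [9];  Q = [1, 4, 7] / [2, 5] / [3, 9] / [6] / [8]
Final shape: (3, 2, 2, 1, 1).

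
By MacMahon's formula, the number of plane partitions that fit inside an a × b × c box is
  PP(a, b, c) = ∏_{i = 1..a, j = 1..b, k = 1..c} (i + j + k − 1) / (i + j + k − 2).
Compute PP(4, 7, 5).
PP(4, 7, 5) = 868489479

Evaluate the triple product over i = 1..4, j = 1..7, k = 1..5. The factors are (2/1) · (3/2) · (4/3) · (5/4) · (6/5) · (3/2) · (4/3) · (5/4) · … (140 factors total). The numerators and denominators telescope so the product is an integer; carrying out the multiplication exactly gives PP(4, 7, 5) = 868489479.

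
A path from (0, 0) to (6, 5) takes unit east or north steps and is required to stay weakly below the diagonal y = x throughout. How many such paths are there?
Number of paths = 132

By the reflection principle (André's argument), the number of monotone paths to (6, 5) with n ≤ m that never go above y = x is C(11, 6) − C(11, 7) = 462 − 330 = 132.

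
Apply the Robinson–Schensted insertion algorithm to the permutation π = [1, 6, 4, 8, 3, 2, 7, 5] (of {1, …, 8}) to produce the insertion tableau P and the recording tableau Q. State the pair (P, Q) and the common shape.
P = [1, 2, 5] / [3, 7] / [4, 8] / [6];  Q = [1, 2, 4] / [3, 7] / [5, 8] / [6];  common shape = (3, 2, 2, 1)

Row-insert the values π_1, π_2, … into P one at a time, bumping the leftmost entry strictly greater than the inserted value down to the next row. The recording tableau Q records, in position (i, j), the step at which that cell was added to P.
  Insert 1 (step 1): P = [1];  Q = [1]
  Insert 6 (step 2): P = [1, 6];  Q = [1, 2]
  Insert 4 (step 3): P = [1, 4] / [6];  Q = [1, 2] / [3]
  Insert 8 (step 4): P = [1, 4, 8] / [6];  Q = [1, 2, 4] / [3]
  Insert 3 (step 5): P = [1, 3, 8] / [4] / [6];  Q = [1, 2, 4] / [3] / [5]
  Insert 2 (step 6): P = [1, 2, 8] / [3] / [4] / [6];  Q = [1, 2, 4] / [3] / [5] / [6]
  Insert 7 (step 7): P = [1, 2, 7] / [3, 8] / [4] / [6];  Q = [1, 2, 4] / [3, 7] / [5] / [6]
  Insert 5 (step 8): P = [1, 2, 5] / [3, 7] / [4, 8] / [6];  Q = [1, 2, 4] / [3, 7] / [5, 8] / [6]
Final shape: (3, 2, 2, 1).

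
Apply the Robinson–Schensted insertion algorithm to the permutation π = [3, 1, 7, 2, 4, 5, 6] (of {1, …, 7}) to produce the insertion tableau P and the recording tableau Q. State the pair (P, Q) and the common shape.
P = [1, 2, 4, 5, 6] / [3, 7];  Q = [1, 3, 5, 6, 7] / [2, 4];  common shape = (5, 2)

Row-insert the values π_1, π_2, … into P one at a time, bumping the leftmost entry strictly greater than the inserted value down to the next row. The recording tableau Q records, in position (i, j), the step at which that cell was added to P.
  Insert 3 (step 1): P = [3];  Q = [1]
  Insert 1 (step 2): P = [1] / [3];  Q = [1] / [2]
  Insert 7 (step 3): P = [1, 7] / [3];  Q = [1, 3] / [2]
  Insert 2 (step 4): P = [1, 2] / [3, 7];  Q = [1, 3] / [2, 4]
  Insert 4 (step 5): P = [1, 2, 4] / [3, 7];  Q = [1, 3, 5] / [2, 4]
  Insert 5 (step 6): P = [1, 2, 4, 5] / [3, 7];  Q = [1, 3, 5, 6] / [2, 4]
  Insert 6 (step 7): P = [1, 2, 4, 5, 6] / [3, 7];  Q = [1, 3, 5, 6, 7] / [2, 4]
Final shape: (5, 2).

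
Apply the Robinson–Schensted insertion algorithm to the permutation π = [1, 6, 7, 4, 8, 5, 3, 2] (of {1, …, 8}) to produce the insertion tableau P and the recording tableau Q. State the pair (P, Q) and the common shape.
P = [1, 2, 5, 8] / [3, 7] / [4] / [6];  Q = [1, 2, 3, 5] / [4, 6] / [7] / [8];  common shape = (4, 2, 1, 1)

Row-insert the values π_1, π_2, … into P one at a time, bumping the leftmost entry strictly greater than the inserted value down to the next row. The recording tableau Q records, in position (i, j), the step at which that cell was added to P.
  Insert 1 (step 1): P = [1];  Q = [1]
  Insert 6 (step 2): P = [1, 6];  Q = [1, 2]
  Insert 7 (step 3): P = [1, 6, 7];  Q = [1, 2, 3]
  Insert 4 (step 4): P = [1, 4, 7] / [6];  Q = [1, 2, 3] / [4]
  Insert 8 (step 5): P = [1, 4, 7, 8] / [6];  Q = [1, 2, 3, 5] / [4]
  Insert 5 (step 6): P = [1, 4, 5, 8] / [6, 7];  Q = [1, 2, 3, 5] / [4, 6]
  Insert 3 (step 7): P = [1, 3, 5, 8] / [4, 7] / [6];  Q = [1, 2, 3, 5] / [4, 6] / [7]
  Insert 2 (step 8): P = [1, 2, 5, 8] / [3, 7] / [4] / [6];  Q = [1, 2, 3, 5] / [4, 6] / [7] / [8]
Final shape: (4, 2, 1, 1).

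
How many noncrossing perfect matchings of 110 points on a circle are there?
C_55 = 1759414616608818870992479875972

These noncrossing handshakes are counted by the Catalan number C_n = (1/(n + 1)) · C(2n, n). For n = 55: C_55 = (1/56) · C(110, 55) = 98527218530093856775578873054432/56 = 1759414616608818870992479875972.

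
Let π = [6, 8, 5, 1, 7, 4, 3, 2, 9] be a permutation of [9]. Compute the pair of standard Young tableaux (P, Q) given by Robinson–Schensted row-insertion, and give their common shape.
P = [1, 2, 9] / [3, 7] / [4, 8] / [5] / [6];  Q = [1, 2, 9] / [3, 5] / [4, 6] / [7] / [8];  common shape = (3, 2, 2, 1, 1)

Row-insert the values π_1, π_2, … into P one at a time, bumping the leftmost entry strictly greater than the inserted value down to the next row. The recording tableau Q records, in position (i, j), the step at which that cell was added to P.
  Insert 6 (step 1): P = [6];  Q = [1]
  Insert 8 (step 2): P = [6, 8];  Q = [1, 2]
  Insert 5 (step 3): P = [5, 8] / [6];  Q = [1, 2] / [3]
  Insert 1 (step 4): P = [1, 8] / [5] / [6];  Q = [1, 2] / [3] / [4]
  Insert 7 (step 5): P = [1, 7] / [5, 8] / [6];  Q = [1, 2] / [3, 5] / [4]
  Insert 4 (step 6): P = [1, 4] / [5, 7] / [6, 8];  Q = [1, 2] / [3, 5] / [4, 6]
  Insert 3 (step 7): P = [1, 3] / [4, 7] / [5, 8] / [6];  Q = [1, 2] / [3, 5] / [4, 6] / [7]
  Insert 2 (step 8): P = [1, 2] / [3, 7] / [4, 8] / [5] / [6];  Q = [1, 2] / [3, 5] / [4, 6] / [7] / [8]
  Insert 9 (step 9): P = [1, 2, 9] / [3, 7] / [4, 8] / [5] / [6];  Q = [1, 2, 9] / [3, 5] / [4, 6] / [7] / [8]
Final shape: (3, 2, 2, 1, 1).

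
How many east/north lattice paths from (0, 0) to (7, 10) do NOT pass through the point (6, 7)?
Number of paths = 12584

Total paths from (0, 0) to (7, 10): C(17, 7) = 19448. Paths through (6, 7): (paths (0, 0) → (6, 7)) × (paths (6, 7) → (7, 10)) = C(13, 6) · C(4, 1) = 1716 · 4 = 6864. Avoidance count = 19448 − 6864 = 12584.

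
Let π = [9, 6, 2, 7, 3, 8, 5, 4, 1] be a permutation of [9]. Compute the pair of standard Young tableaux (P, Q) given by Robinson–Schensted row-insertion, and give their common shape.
P = [1, 3, 4] / [2, 7, 8] / [5] / [6] / [9];  Q = [1, 4, 6] / [2, 5, 7] / [3] / [8] / [9];  common shape = (3, 3, 1, 1, 1)

Row-insert the values π_1, π_2, … into P one at a time, bumping the leftmost entry strictly greater than the inserted value down to the next row. The recording tableau Q records, in position (i, j), the step at which that cell was added to P.
  Insert 9 (step 1): P = [9];  Q = [1]
  Insert 6 (step 2): P = [6] / [9];  Q = [1] / [2]
  Insert 2 (step 3): P = [2] / [6] / [9];  Q = [1] / [2] / [3]
  Insert 7 (step 4): P = [2, 7] / [6] / [9];  Q = [1, 4] / [2] / [3]
  Insert 3 (step 5): P = [2, 3] / [6, 7] / [9];  Q = [1, 4] / [2, 5] / [3]
  Insert 8 (step 6): P = [2, 3, 8] / [6, 7] / [9];  Q = [1, 4, 6] / [2, 5] / [3]
  Insert 5 (step 7): P = [2, 3, 5] / [6, 7, 8] / [9];  Q = [1, 4, 6] / [2, 5, 7] / [3]
  Insert 4 (step 8): P = [2, 3, 4] / [5, 7, 8] / [6] / [9];  Q = [1, 4, 6] / [2, 5, 7] / [3] / [8]
  Insert 1 (step 9): P = [1, 3, 4] / [2, 7, 8] / [5] / [6] / [9];  Q = [1, 4, 6] / [2, 5, 7] / [3] / [8] / [9]
Final shape: (3, 3, 1, 1, 1).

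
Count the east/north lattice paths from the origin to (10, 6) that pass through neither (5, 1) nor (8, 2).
Number of paths = 6181

Inclusion–exclusion. Total paths: C(16, 10) = 8008. Through P₁: C(6, 5)·C(10, 5) = 1512. Through P₂: C(10, 8)·C(6, 2) = 675. Since P₁ is strictly southwest of P₂, a monotone path through both must visit P₁ then P₂; paths through both = C(6, 5)·C(4, 3)·C(6, 2) = 360. Avoid both = 8008 − 1512 − 675 + 360 = 6181.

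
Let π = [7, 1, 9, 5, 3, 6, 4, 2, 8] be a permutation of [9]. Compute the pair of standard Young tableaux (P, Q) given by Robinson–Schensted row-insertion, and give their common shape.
P = [1, 2, 4, 8] / [3, 6] / [5, 9] / [7];  Q = [1, 3, 6, 9] / [2, 4] / [5, 7] / [8];  common shape = (4, 2, 2, 1)

Row-insert the values π_1, π_2, … into P one at a time, bumping the leftmost entry strictly greater than the inserted value down to the next row. The recording tableau Q records, in position (i, j), the step at which that cell was added to P.
  Insert 7 (step 1): P = [7];  Q = [1]
  Insert 1 (step 2): P = [1] / [7];  Q = [1] / [2]
  Insert 9 (step 3): P = [1, 9] / [7];  Q = [1, 3] / [2]
  Insert 5 (step 4): P = [1, 5] / [7, 9];  Q = [1, 3] / [2, 4]
  Insert 3 (step 5): P = [1, 3] / [5, 9] / [7];  Q = [1, 3] / [2, 4] / [5]
  Insert 6 (step 6): P = [1, 3, 6] / [5, 9] / [7];  Q = [1, 3, 6] / [2, 4] / [5]
  Insert 4 (step 7): P = [1, 3, 4] / [5, 6] / [7, 9];  Q = [1, 3, 6] / [2, 4] / [5, 7]
  Insert 2 (step 8): P = [1, 2, 4] / [3, 6] / [5, 9] / [7];  Q = [1, 3, 6] / [2, 4] / [5, 7] / [8]
  Insert 8 (step 9): P = [1, 2, 4, 8] / [3, 6] / [5, 9] / [7];  Q = [1, 3, 6, 9] / [2, 4] / [5, 7] / [8]
Final shape: (4, 2, 2, 1).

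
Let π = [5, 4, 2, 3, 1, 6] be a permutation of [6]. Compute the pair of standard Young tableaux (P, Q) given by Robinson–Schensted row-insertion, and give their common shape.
P = [1, 3, 6] / [2] / [4] / [5];  Q = [1, 4, 6] / [2] / [3] / [5];  common shape = (3, 1, 1, 1)

Row-insert the values π_1, π_2, … into P one at a time, bumping the leftmost entry strictly greater than the inserted value down to the next row. The recording tableau Q records, in position (i, j), the step at which that cell was added to P.
  Insert 5 (step 1): P = [5];  Q = [1]
  Insert 4 (step 2): P = [4] / [5];  Q = [1] / [2]
  Insert 2 (step 3): P = [2] / [4] / [5];  Q = [1] / [2] / [3]
  Insert 3 (step 4): P = [2, 3] / [4] / [5];  Q = [1, 4] / [2] / [3]
  Insert 1 (step 5): P = [1, 3] / [2] / [4] / [5];  Q = [1, 4] / [2] / [3] / [5]
  Insert 6 (step 6): P = [1, 3, 6] / [2] / [4] / [5];  Q = [1, 4, 6] / [2] / [3] / [5]
Final shape: (3, 1, 1, 1).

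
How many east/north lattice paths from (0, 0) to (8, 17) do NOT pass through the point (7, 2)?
Number of paths = 1080999

Total paths from (0, 0) to (8, 17): C(25, 8) = 1081575. Paths through (7, 2): (paths (0, 0) → (7, 2)) × (paths (7, 2) → (8, 17)) = C(9, 7) · C(16, 1) = 36 · 16 = 576. Avoidance count = 1081575 − 576 = 1080999.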